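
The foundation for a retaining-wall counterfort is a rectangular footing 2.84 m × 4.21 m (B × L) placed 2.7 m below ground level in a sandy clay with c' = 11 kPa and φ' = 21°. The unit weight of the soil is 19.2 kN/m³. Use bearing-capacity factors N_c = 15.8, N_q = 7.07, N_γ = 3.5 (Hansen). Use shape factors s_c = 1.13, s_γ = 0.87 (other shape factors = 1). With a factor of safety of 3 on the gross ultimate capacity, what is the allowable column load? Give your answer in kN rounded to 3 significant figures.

P_all ≈ 2570 kN

Effective surcharge at the founding depth q = γ·D_f = 19.2 × 2.7 = 51.84 kPa.
q_ult = c·N_c·s_c + q·N_q + 0.5·γ·B·N_γ·s_γ
     = 11 × 15.8 × 1.13 + 51.84 × 7.07 + 0.5 × 19.2 × 2.84 × 3.5 × 0.87
     = 196.39 + 366.51 + 83.019 = 645.92 kPa.
Gross allowable pressure q_all = 645.92 / 3 = 215.31 kPa.
Footing area = 11.9564 m², so allowable column load = 215.31 × 11.9564 = 2574.3 kN.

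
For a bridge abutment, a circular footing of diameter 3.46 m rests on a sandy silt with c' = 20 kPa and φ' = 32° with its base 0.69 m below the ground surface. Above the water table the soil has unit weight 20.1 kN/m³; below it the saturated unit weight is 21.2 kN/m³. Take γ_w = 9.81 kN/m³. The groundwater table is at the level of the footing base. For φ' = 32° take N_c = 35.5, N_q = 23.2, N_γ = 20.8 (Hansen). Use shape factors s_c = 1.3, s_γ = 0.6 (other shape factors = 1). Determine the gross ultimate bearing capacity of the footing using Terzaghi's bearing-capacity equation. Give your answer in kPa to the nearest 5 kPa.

q_ult ≈ 1490 kPa

Effective surcharge at the founding depth q = γ·D_f = 20.1 × 0.69 = 13.869 kPa.
The water table coincides with the base, so in the self-weight term γ → γ' = 11.39 kN/m³.
q_ult = c·N_c·s_c + q·N_q + 0.5·γ·B·N_γ·s_γ
     = 20 × 35.5 × 1.3 + 13.869 × 23.2 + 0.5 × 11.39 × 3.46 × 20.8 × 0.6
     = 923 + 321.76 + 245.91 = 1490.7 kPa.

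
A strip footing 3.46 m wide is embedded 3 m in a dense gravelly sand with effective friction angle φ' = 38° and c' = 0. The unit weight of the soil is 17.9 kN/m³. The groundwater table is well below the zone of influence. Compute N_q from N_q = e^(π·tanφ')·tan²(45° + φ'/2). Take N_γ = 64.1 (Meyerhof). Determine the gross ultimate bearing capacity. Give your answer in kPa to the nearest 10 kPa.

q_ult ≈ 4610 kPa

tan38° = 0.7813, so N_q = e^(π×0.7813)·tan²(64°) = 11.64 × 4.204 = 48.93.
Overburden at base level: q = 17.9 × 3 = 53.7 kPa.
Surcharge term q·N_q = 53.7 × 48.933 = 2627.7 kPa; self-weight term 0.5·γ·B·N_γ = 0.5 × 17.9 × 3.46 × 64.1 = 1985 kPa.
q_ult = 2627.7 + 1985 = 4612.7 kPa.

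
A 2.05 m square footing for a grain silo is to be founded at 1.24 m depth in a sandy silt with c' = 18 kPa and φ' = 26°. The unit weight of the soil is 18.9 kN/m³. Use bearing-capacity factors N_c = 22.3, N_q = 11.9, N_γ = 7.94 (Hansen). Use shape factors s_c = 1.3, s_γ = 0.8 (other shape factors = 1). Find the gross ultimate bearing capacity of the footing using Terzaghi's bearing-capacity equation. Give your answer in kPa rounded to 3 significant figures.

Effective surcharge at the founding depth q = γ·D_f = 18.9 × 1.24 = 23.436 kPa.
q_ult = c·N_c·s_c + q·N_q + 0.5·γ·B·N_γ·s_γ
     = 18 × 22.3 × 1.3 + 23.436 × 11.9 + 0.5 × 18.9 × 2.05 × 7.94 × 0.8
     = 521.82 + 278.89 + 123.05 = 923.76 kPa.

q_ult ≈ 924 kPa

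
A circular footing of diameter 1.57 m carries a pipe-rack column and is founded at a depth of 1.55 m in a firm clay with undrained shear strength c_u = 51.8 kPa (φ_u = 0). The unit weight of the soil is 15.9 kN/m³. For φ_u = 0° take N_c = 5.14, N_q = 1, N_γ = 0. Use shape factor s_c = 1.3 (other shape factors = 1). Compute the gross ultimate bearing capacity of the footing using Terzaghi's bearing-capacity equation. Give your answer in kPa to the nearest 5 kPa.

Effective surcharge at the founding depth q = γ·D_f = 15.9 × 1.55 = 24.645 kPa.
q_ult = c·N_c·s_c + q·N_q
     = 51.8 × 5.14 × 1.3 + 24.645 × 1
     = 346.13 + 24.645 = 370.77 kPa.

q_ult ≈ 370 kPa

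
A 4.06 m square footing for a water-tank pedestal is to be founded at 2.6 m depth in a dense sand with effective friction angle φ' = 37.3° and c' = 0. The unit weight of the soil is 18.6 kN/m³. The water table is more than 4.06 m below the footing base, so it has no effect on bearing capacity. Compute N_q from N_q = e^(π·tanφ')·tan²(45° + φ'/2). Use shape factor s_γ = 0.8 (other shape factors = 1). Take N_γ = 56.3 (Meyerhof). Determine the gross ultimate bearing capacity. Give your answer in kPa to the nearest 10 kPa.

q_ult ≈ 3860 kPa

tan37.3° = 0.7618, so N_q = e^(π×0.7618)·tan²(63.65°) = 10.949 × 4.076 = 44.63.
Effective surcharge at the founding depth q = γ·D_f = 18.6 × 2.6 = 48.36 kPa.
q_ult = q·N_q + 0.5·γ·B·N_γ·s_γ
     = 48.36 × 44.628 + 0.5 × 18.6 × 4.06 × 56.3 × 0.8
     = 2158.2 + 1700.6 = 3858.8 kPa.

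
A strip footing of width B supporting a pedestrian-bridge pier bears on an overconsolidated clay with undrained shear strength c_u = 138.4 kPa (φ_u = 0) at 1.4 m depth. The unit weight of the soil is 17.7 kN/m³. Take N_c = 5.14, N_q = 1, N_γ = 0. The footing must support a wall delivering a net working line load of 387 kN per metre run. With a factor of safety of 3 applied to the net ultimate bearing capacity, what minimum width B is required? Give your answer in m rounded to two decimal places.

q = γ·D_f = 17.7 × 1.4 = 24.78 kPa.
c·N_c = 138.4 × 5.14 = 711.38 kPa
q·N_q = 24.78 × 1 = 24.78 kPa
q_ult = 711.38 + 24.78 = 736.16 kPa.
For φ = 0 the ½γBN_γ term vanishes, so q_ult is independent of B. q_net = 736.16 − 24.78 = 711.38 kPa; q_all(net) = 711.38/3 = 237.13 kPa.
Required width B = w / q_all(net) = 387 / 237.13 = 1.632 m.

B = 1.63 m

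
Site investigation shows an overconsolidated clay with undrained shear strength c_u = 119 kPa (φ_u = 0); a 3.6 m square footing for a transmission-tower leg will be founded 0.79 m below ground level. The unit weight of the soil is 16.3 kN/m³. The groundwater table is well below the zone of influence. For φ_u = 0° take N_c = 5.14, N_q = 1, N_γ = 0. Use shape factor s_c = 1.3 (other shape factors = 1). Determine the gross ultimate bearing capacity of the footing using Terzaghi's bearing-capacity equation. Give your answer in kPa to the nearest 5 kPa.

q = γ·D_f = 16.3 × 0.79 = 12.877 kPa.
c·N_c·s_c = 119 × 5.14 × 1.3 = 795.16 kPa
q·N_q = 12.877 × 1 = 12.877 kPa
q_ult = 795.16 + 12.877 = 808.03 kPa.

q_ult ≈ 810 kPa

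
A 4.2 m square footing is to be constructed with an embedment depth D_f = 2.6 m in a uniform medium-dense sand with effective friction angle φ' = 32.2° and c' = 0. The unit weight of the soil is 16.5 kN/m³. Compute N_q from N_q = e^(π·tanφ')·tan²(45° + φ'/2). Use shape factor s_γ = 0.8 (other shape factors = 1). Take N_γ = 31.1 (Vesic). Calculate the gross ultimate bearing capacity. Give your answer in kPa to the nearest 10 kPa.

tan32.2° = 0.6297, so N_q = e^(π×0.6297)·tan²(61.1°) = 7.231 × 3.282 = 23.73.
q = γ·D_f = 16.5 × 2.6 = 42.9 kPa.
q·N_q = 42.9 × 23.728 = 1017.9 kPa
0.5·γ·B·N_γ·s_γ = 0.5 × 16.5 × 4.2 × 31.1 × 0.8 = 862.09 kPa
q_ult = 1017.9 + 862.09 = 1880 kPa.

q_ult ≈ 1880 kPa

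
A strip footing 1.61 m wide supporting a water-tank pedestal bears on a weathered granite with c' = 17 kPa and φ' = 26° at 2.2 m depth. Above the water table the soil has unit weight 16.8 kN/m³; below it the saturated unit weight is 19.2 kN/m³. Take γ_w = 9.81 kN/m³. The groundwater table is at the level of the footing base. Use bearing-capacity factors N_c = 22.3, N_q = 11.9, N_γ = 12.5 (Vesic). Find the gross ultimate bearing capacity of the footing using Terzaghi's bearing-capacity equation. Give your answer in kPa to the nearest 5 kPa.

q_ult ≈ 915 kPa

Effective surcharge at the founding depth q = γ·D_f = 16.8 × 2.2 = 36.96 kPa.
The water table coincides with the base, so in the self-weight term γ → γ' = 9.39 kN/m³.
q_ult = c·N_c + q·N_q + 0.5·γ·B·N_γ
     = 17 × 22.3 + 36.96 × 11.9 + 0.5 × 9.39 × 1.61 × 12.5
     = 379.1 + 439.82 + 94.487 = 913.41 kPa.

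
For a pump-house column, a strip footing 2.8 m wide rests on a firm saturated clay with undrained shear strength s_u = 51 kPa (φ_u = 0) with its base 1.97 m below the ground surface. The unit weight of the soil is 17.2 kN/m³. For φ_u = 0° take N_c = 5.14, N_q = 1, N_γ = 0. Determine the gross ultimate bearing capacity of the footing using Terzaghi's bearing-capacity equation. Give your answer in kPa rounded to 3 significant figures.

q_ult ≈ 296 kPa

Overburden at base level: q = 17.2 × 1.97 = 33.884 kPa.
Cohesion term c·N_c = 51 × 5.14 = 262.14 kPa; surcharge term q·N_q = 33.884 × 1 = 33.884 kPa.
q_ult = 262.14 + 33.884 = 296.02 kPa.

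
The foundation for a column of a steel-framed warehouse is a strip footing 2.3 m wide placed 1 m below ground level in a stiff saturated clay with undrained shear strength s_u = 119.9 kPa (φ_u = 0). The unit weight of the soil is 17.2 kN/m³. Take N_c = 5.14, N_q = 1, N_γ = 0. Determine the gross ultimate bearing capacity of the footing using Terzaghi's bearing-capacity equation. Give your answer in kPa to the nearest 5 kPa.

q = γ·D_f = 17.2 × 1 = 17.2 kPa.
c·N_c = 119.9 × 5.14 = 616.29 kPa
q·N_q = 17.2 × 1 = 17.2 kPa
q_ult = 616.29 + 17.2 = 633.49 kPa.

q_ult ≈ 635 kPa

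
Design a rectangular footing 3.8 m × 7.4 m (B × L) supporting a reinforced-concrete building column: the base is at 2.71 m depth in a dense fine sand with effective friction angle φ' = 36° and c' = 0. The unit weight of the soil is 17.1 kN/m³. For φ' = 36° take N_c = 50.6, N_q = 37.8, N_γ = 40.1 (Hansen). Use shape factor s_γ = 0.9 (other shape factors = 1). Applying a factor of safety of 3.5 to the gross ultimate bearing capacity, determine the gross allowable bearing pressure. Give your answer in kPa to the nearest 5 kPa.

q_all ≈ 835 kPa

Overburden at base level: q = 17.1 × 2.71 = 46.341 kPa.
Surcharge term q·N_q = 46.341 × 37.8 = 1751.7 kPa; self-weight term 0.5·γ·B·N_γ·s_γ = 0.5 × 17.1 × 3.8 × 40.1 × 0.9 = 1172.6 kPa.
q_ult = 1751.7 + 1172.6 = 2924.3 kPa.
q_all = q_ult / FS = 2924.3 / 3.5 = 835.5 kPa.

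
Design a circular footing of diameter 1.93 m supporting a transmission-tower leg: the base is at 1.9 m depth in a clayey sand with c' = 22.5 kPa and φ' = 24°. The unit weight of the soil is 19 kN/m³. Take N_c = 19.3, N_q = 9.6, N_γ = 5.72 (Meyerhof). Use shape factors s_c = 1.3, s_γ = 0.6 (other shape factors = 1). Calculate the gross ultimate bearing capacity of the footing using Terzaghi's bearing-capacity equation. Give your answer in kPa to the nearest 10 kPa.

Overburden at base level: q = 19 × 1.9 = 36.1 kPa.
Cohesion term c·N_c·s_c = 22.5 × 19.3 × 1.3 = 564.52 kPa; surcharge term q·N_q = 36.1 × 9.6 = 346.56 kPa; self-weight term 0.5·γ·B·N_γ·s_γ = 0.5 × 19 × 1.93 × 5.72 × 0.6 = 62.926 kPa.
q_ult = 564.52 + 346.56 + 62.926 = 974.01 kPa.

q_ult ≈ 970 kPa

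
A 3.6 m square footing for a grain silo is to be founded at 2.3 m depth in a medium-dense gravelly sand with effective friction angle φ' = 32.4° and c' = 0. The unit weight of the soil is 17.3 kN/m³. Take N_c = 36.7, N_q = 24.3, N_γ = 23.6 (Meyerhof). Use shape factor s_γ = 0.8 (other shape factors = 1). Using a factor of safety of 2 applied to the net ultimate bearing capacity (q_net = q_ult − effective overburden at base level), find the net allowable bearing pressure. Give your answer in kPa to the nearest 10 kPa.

q = γ·D_f = 17.3 × 2.3 = 39.79 kPa.
q·N_q = 39.79 × 24.3 = 966.9 kPa
0.5·γ·B·N_γ·s_γ = 0.5 × 17.3 × 3.6 × 23.6 × 0.8 = 587.92 kPa
q_ult = 966.9 + 587.92 = 1554.8 kPa.
Net ultimate: q_net = 1554.8 − 39.79 = 1515 kPa.
q_all(net) = 1515 / 2 = 757.52 kPa.

q_all(net) ≈ 760 kPa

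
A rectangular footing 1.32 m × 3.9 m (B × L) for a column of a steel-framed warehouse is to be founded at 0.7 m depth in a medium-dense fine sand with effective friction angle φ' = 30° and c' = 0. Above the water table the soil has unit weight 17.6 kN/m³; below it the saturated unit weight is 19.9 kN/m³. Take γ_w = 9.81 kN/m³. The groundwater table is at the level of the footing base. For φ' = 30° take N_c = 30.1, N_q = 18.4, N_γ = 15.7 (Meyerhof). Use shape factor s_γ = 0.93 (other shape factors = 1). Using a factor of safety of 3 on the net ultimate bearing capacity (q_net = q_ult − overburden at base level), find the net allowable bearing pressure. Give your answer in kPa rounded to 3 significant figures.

q_all(net) ≈ 104 kPa

Effective surcharge at the founding depth q = γ·D_f = 17.6 × 0.7 = 12.32 kPa.
The water table coincides with the base, so in the self-weight term γ → γ' = 10.09 kN/m³.
q_ult = q·N_q + 0.5·γ·B·N_γ·s_γ
     = 12.32 × 18.4 + 0.5 × 10.09 × 1.32 × 15.7 × 0.93
     = 226.69 + 97.234 = 323.92 kPa.
q_net = 323.92 − 12.32 = 311.6 kPa.
q_all(net) = 311.6 / 3 = 103.87 kPa.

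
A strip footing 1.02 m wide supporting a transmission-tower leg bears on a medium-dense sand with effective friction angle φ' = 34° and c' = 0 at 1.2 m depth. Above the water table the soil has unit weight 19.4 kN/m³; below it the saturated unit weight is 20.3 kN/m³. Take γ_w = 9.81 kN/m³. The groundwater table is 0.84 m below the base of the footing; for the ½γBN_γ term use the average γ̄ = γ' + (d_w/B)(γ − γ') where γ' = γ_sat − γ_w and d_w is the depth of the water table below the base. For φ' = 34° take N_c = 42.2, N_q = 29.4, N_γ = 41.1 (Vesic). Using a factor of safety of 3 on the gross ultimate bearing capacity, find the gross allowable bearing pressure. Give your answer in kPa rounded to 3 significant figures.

Overburden at base level: q = 19.4 × 1.2 = 23.28 kPa.
The water table is 0.84 m below the base (< B = 1.02 m), so the ½γBN_γ term uses γ̄ = γ' + (d_w/B)(γ − γ') = 10.49 + (0.84/1.02)(19.4 − 10.49) = 17.828 kN/m³.
Surcharge term q·N_q = 23.28 × 29.4 = 684.43 kPa; self-weight term 0.5·γ·B·N_γ = 0.5 × 17.828 × 1.02 × 41.1 = 373.69 kPa.
q_ult = 684.43 + 373.69 = 1058.1 kPa.
q_all = 1058.1 / 3 = 352.71 kPa.

q_all ≈ 353 kPa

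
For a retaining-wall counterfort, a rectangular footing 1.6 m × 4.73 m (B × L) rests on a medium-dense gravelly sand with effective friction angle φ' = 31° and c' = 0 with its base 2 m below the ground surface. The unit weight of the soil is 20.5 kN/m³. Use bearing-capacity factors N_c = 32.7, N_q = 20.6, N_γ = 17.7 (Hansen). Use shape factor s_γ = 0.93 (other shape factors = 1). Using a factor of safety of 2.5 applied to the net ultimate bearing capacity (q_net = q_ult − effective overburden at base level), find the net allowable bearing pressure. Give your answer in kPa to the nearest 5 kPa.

q_all(net) ≈ 430 kPa

Overburden at base level: q = 20.5 × 2 = 41 kPa.
Surcharge term q·N_q = 41 × 20.6 = 844.6 kPa; self-weight term 0.5·γ·B·N_γ·s_γ = 0.5 × 20.5 × 1.6 × 17.7 × 0.93 = 269.96 kPa.
q_ult = 844.6 + 269.96 = 1114.6 kPa.
Net ultimate: q_net = 1114.6 − 41 = 1073.6 kPa.
q_all(net) = 1073.6 / 2.5 = 429.42 kPa.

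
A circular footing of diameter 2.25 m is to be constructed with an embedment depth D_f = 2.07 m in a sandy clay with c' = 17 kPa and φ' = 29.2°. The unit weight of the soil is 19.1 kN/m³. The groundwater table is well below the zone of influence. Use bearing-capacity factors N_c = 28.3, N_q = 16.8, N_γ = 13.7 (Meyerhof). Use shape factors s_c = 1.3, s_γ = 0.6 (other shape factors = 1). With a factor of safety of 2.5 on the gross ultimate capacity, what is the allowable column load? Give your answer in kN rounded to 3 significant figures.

Effective surcharge at the founding depth q = γ·D_f = 19.1 × 2.07 = 39.537 kPa.
q_ult = c·N_c·s_c + q·N_q + 0.5·γ·B·N_γ·s_γ
     = 17 × 28.3 × 1.3 + 39.537 × 16.8 + 0.5 × 19.1 × 2.25 × 13.7 × 0.6
     = 625.43 + 664.22 + 176.63 = 1466.3 kPa.
Gross allowable pressure q_all = 1466.3 / 2.5 = 586.51 kPa.
Footing area = 3.9761 m², so allowable column load = 586.51 × 3.9761 = 2332 kN.

P_all ≈ 2330 kN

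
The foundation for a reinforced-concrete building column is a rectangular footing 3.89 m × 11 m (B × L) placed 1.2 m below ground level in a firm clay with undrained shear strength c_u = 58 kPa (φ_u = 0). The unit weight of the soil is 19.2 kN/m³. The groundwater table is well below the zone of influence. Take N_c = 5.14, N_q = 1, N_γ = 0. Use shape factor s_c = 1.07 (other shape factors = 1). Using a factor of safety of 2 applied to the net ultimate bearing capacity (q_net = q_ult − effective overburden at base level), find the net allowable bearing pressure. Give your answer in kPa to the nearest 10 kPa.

Effective surcharge at the founding depth q = γ·D_f = 19.2 × 1.2 = 23.04 kPa.
q_ult = c·N_c·s_c + q·N_q
     = 58 × 5.14 × 1.07 + 23.04 × 1
     = 318.99 + 23.04 = 342.03 kPa.
Net ultimate: q_net = 342.03 − 23.04 = 318.99 kPa.
q_all(net) = 318.99 / 2 = 159.49 kPa.

q_all(net) ≈ 160 kPa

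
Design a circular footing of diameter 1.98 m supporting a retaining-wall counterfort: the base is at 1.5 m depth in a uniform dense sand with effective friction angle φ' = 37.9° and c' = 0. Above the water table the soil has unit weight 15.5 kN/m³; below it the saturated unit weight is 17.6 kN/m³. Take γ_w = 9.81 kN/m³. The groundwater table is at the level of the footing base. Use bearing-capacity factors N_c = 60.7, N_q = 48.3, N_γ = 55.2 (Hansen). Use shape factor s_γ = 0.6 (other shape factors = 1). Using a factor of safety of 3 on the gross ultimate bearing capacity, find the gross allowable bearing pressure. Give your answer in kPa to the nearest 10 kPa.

q = γ·D_f = 15.5 × 1.5 = 23.25 kPa.
For the ½γBN_γ term take γ' = 17.6 − 9.81 = 7.79 kN/m³ (soil below base is submerged).
q·N_q = 23.25 × 48.3 = 1123 kPa
0.5·γ·B·N_γ·s_γ = 0.5 × 7.79 × 1.98 × 55.2 × 0.6 = 255.42 kPa
q_ult = 1123 + 255.42 = 1378.4 kPa.
q_all = 1378.4 / 3 = 459.47 kPa.

q_all ≈ 460 kPa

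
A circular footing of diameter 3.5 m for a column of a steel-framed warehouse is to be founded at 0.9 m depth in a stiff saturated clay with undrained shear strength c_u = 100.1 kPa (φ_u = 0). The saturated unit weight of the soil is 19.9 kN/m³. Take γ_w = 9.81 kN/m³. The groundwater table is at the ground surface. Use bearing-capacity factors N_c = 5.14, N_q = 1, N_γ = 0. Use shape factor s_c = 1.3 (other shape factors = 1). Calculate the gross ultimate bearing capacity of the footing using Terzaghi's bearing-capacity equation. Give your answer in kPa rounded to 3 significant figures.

Water table at ground surface, so effective unit weight γ' = 19.9 − 9.81 = 10.09 kN/m³ is used throughout; overburden q = 10.09 × 0.9 = 9.081 kPa.
Cohesion term c·N_c·s_c = 100.1 × 5.14 × 1.3 = 668.87 kPa; surcharge term q·N_q = 9.081 × 1 = 9.081 kPa.
q_ult = 668.87 + 9.081 = 677.95 kPa.

q_ult ≈ 678 kPa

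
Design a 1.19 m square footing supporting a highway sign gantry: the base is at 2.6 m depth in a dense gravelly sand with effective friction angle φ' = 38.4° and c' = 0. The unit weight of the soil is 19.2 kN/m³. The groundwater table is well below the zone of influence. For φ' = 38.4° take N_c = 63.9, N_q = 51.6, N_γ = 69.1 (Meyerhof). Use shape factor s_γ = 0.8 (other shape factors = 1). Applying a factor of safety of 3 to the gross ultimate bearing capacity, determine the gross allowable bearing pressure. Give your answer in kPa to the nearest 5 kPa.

q = γ·D_f = 19.2 × 2.6 = 49.92 kPa.
q·N_q = 49.92 × 51.6 = 2575.9 kPa
0.5·γ·B·N_γ·s_γ = 0.5 × 19.2 × 1.19 × 69.1 × 0.8 = 631.52 kPa
q_ult = 2575.9 + 631.52 = 3207.4 kPa.
q_all = q_ult / FS = 3207.4 / 3 = 1069.1 kPa.

q_all ≈ 1070 kPa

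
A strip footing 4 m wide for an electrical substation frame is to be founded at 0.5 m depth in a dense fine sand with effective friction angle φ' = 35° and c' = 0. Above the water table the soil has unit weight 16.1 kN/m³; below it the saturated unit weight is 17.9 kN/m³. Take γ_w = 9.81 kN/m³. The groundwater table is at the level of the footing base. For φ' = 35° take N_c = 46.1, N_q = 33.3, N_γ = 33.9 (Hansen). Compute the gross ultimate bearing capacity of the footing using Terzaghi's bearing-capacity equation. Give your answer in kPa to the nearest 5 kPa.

q_ult ≈ 815 kPa

Overburden at base level: q = 16.1 × 0.5 = 8.05 kPa.
Below the base the soil is submerged, so the ½γBN_γ term uses γ' = 17.9 − 9.81 = 8.09 kN/m³.
Surcharge term q·N_q = 8.05 × 33.3 = 268.06 kPa; self-weight term 0.5·γ·B·N_γ = 0.5 × 8.09 × 4 × 33.9 = 548.5 kPa.
q_ult = 268.06 + 548.5 = 816.57 kPa.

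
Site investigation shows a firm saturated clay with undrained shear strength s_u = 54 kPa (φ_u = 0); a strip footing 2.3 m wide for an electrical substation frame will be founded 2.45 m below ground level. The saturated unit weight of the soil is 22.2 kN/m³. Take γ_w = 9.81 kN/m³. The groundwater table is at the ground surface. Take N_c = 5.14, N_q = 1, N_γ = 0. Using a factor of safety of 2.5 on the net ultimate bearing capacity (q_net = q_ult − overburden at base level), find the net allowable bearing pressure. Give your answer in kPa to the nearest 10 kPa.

γ' = 22.2 − 9.81 = 12.39 kN/m³ (submerged throughout). q = 12.39 × 2.45 = 30.355 kPa.
c·N_c = 54 × 5.14 = 277.56 kPa
q·N_q = 30.355 × 1 = 30.355 kPa
q_ult = 277.56 + 30.355 = 307.92 kPa.
q_net = 307.92 − 30.355 = 277.56 kPa.
q_all(net) = 277.56 / 2.5 = 111.02 kPa.

q_all(net) ≈ 110 kPa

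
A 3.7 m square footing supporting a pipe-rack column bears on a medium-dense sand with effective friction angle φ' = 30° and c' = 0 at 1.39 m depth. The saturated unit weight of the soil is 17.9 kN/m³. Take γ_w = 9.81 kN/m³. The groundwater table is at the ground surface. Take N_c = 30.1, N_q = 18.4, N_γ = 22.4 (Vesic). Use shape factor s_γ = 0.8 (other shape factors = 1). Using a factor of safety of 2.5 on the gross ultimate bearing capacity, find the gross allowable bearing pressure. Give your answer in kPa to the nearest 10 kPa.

q_all ≈ 190 kPa

γ' = 17.9 − 9.81 = 8.09 kN/m³ (submerged throughout). q = 8.09 × 1.39 = 11.245 kPa; the same γ' applies in the ½γBN_γ term.
q·N_q = 11.245 × 18.4 = 206.91 kPa
0.5·γ·B·N_γ·s_γ = 0.5 × 8.09 × 3.7 × 22.4 × 0.8 = 268.2 kPa
q_ult = 206.91 + 268.2 = 475.11 kPa.
q_all = 475.11 / 2.5 = 190.04 kPa.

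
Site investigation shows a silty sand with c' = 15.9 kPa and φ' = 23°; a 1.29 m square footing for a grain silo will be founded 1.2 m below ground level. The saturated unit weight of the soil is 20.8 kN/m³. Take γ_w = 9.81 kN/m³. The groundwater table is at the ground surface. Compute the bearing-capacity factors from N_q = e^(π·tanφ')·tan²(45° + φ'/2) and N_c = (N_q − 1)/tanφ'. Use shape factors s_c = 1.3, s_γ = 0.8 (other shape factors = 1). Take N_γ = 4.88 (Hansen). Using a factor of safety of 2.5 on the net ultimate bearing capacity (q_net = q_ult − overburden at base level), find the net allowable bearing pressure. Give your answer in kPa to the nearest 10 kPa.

q_all(net) ≈ 200 kPa

N_q = e^(π·tan23°)·tan²(56.5°) = 8.66; N_c = (N_q − 1)/tanφ' = 18.05.
γ' = 20.8 − 9.81 = 10.99 kN/m³ (submerged throughout). q = 10.99 × 1.2 = 13.188 kPa; the same γ' applies in the ½γBN_γ term.
c·N_c·s_c = 15.9 × 18.049 × 1.3 = 373.07 kPa
q·N_q = 13.188 × 8.6612 = 114.22 kPa
0.5·γ·B·N_γ·s_γ = 0.5 × 10.99 × 1.29 × 4.88 × 0.8 = 27.674 kPa
q_ult = 373.07 + 114.22 + 27.674 = 514.96 kPa.
q_net = 514.96 − 13.188 = 501.77 kPa.
q_all(net) = 501.77 / 2.5 = 200.71 kPa.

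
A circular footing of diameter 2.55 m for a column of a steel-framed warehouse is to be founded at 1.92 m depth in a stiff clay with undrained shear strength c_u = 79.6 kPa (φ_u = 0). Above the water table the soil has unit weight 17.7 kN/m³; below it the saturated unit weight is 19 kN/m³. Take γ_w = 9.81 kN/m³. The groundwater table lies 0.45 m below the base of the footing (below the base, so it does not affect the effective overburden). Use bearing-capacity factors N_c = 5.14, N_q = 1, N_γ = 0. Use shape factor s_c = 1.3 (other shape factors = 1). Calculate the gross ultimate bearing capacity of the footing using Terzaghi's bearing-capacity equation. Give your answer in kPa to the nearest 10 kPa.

q_ult ≈ 570 kPa

q = γ·D_f = 17.7 × 1.92 = 33.984 kPa.
c·N_c·s_c = 79.6 × 5.14 × 1.3 = 531.89 kPa
q·N_q = 33.984 × 1 = 33.984 kPa
q_ult = 531.89 + 33.984 = 565.87 kPa.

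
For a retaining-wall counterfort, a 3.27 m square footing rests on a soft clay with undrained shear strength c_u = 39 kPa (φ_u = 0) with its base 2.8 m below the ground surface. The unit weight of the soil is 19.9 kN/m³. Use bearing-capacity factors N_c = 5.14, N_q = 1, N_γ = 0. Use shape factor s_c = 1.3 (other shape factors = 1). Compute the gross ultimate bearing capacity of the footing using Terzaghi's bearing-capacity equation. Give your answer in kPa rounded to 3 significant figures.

Effective surcharge at the founding depth q = γ·D_f = 19.9 × 2.8 = 55.72 kPa.
q_ult = c·N_c·s_c + q·N_q
     = 39 × 5.14 × 1.3 + 55.72 × 1
     = 260.6 + 55.72 = 316.32 kPa.

q_ult ≈ 316 kPa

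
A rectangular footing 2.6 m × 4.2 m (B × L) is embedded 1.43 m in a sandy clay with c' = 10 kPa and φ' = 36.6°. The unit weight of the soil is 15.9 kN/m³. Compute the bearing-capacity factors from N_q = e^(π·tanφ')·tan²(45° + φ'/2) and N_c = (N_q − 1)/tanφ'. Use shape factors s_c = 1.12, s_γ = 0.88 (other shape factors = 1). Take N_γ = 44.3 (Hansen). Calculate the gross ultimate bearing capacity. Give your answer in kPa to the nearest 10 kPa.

tan36.6° = 0.7427, so N_q = e^(π×0.7427)·tan²(63.3°) = 10.31 × 3.953 = 40.76.
N_c = (40.76 − 1)/tan36.6° = 53.54.
Effective surcharge at the founding depth q = γ·D_f = 15.9 × 1.43 = 22.737 kPa.
q_ult = c·N_c·s_c + q·N_q + 0.5·γ·B·N_γ·s_γ
     = 10 × 53.536 × 1.12 + 22.737 × 40.76 + 0.5 × 15.9 × 2.6 × 44.3 × 0.88
     = 599.61 + 926.75 + 805.8 = 2332.2 kPa.

q_ult ≈ 2330 kPa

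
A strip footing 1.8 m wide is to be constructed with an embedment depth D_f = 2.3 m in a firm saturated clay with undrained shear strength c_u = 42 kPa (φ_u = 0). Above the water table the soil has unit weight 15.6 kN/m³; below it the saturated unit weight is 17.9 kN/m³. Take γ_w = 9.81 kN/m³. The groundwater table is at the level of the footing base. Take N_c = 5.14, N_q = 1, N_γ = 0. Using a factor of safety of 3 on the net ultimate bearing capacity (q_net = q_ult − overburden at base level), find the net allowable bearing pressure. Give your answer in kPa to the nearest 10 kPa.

Overburden at base level: q = 15.6 × 2.3 = 35.88 kPa.
Cohesion term c·N_c = 42 × 5.14 = 215.88 kPa; surcharge term q·N_q = 35.88 × 1 = 35.88 kPa.
q_ult = 215.88 + 35.88 = 251.76 kPa.
q_net = 251.76 − 35.88 = 215.88 kPa.
q_all(net) = 215.88 / 3 = 71.96 kPa.

q_all(net) ≈ 70 kPa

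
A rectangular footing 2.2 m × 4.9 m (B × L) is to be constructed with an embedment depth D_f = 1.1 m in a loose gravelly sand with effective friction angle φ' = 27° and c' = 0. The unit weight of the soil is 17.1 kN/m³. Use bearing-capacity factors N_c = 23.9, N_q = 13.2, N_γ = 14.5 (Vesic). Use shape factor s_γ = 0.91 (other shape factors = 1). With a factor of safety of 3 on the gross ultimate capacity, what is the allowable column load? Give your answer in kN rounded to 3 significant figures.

Effective surcharge at the founding depth q = γ·D_f = 17.1 × 1.1 = 18.81 kPa.
q_ult = q·N_q + 0.5·γ·B·N_γ·s_γ
     = 18.81 × 13.2 + 0.5 × 17.1 × 2.2 × 14.5 × 0.91
     = 248.29 + 248.2 = 496.49 kPa.
Gross allowable pressure q_all = 496.49 / 3 = 165.5 kPa.
Footing area = 10.78 m², so allowable column load = 165.5 × 10.78 = 1784.1 kN.

P_all ≈ 1780 kN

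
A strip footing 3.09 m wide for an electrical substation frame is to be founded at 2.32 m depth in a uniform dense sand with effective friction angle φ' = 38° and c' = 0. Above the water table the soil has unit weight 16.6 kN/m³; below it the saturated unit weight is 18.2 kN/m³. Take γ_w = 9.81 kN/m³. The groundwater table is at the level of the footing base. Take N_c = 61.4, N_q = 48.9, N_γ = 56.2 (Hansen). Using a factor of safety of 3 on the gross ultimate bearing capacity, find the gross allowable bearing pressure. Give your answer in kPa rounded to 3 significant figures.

q = γ·D_f = 16.6 × 2.32 = 38.512 kPa.
For the ½γBN_γ term take γ' = 18.2 − 9.81 = 8.39 kN/m³ (soil below base is submerged).
q·N_q = 38.512 × 48.9 = 1883.2 kPa
0.5·γ·B·N_γ = 0.5 × 8.39 × 3.09 × 56.2 = 728.5 kPa
q_ult = 1883.2 + 728.5 = 2611.7 kPa.
q_all = 2611.7 / 3 = 870.58 kPa.

q_all ≈ 871 kPa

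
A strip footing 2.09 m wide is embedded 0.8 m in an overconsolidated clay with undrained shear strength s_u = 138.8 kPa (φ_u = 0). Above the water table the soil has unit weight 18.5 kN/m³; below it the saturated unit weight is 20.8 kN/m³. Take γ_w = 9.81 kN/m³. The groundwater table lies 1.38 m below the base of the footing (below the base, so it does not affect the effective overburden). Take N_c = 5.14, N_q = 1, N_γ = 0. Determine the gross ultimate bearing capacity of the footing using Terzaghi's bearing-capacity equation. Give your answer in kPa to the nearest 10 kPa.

Overburden at base level: q = 18.5 × 0.8 = 14.8 kPa.
Cohesion term c·N_c = 138.8 × 5.14 = 713.43 kPa; surcharge term q·N_q = 14.8 × 1 = 14.8 kPa.
q_ult = 713.43 + 14.8 = 728.23 kPa.

q_ult ≈ 730 kPa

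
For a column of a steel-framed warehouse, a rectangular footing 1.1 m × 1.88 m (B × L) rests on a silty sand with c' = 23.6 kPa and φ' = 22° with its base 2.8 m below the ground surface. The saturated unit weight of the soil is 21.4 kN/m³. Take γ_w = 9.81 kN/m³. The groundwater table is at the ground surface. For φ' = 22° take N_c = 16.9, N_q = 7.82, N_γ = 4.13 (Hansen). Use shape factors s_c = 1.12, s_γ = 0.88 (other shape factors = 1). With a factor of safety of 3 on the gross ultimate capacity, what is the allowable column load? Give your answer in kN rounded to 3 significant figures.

P_all ≈ 499 kN

With the water table at the surface the whole profile is submerged: γ' = 21.4 − 9.81 = 11.59 kN/m³, so q = γ'·D_f = 32.452 kPa; the same γ' applies in the ½γBN_γ term.
q_ult = c·N_c·s_c + q·N_q + 0.5·γ·B·N_γ·s_γ
     = 23.6 × 16.9 × 1.12 + 32.452 × 7.82 + 0.5 × 11.59 × 1.1 × 4.13 × 0.88
     = 446.7 + 253.77 + 23.167 = 723.64 kPa.
Gross allowable pressure q_all = 723.64 / 3 = 241.21 kPa.
Footing area = 2.068 m², so allowable column load = 241.21 × 2.068 = 498.83 kN.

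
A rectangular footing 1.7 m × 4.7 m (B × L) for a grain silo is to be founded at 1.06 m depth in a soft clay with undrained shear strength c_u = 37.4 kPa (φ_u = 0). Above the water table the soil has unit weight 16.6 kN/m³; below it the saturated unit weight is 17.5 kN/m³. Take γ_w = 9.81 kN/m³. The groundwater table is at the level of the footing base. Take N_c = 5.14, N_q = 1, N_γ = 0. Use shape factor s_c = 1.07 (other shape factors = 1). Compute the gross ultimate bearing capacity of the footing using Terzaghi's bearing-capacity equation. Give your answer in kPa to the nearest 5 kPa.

q_ult ≈ 225 kPa

Overburden at base level: q = 16.6 × 1.06 = 17.596 kPa.
Cohesion term c·N_c·s_c = 37.4 × 5.14 × 1.07 = 205.69 kPa; surcharge term q·N_q = 17.596 × 1 = 17.596 kPa.
q_ult = 205.69 + 17.596 = 223.29 kPa.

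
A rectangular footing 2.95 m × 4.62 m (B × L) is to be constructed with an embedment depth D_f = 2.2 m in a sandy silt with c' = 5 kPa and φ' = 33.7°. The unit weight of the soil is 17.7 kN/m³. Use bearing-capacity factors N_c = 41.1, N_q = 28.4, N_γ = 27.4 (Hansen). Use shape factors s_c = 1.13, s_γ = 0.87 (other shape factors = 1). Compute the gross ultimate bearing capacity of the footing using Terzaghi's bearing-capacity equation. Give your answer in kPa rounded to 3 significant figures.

q_ult ≈ 1960 kPa

Overburden at base level: q = 17.7 × 2.2 = 38.94 kPa.
Cohesion term c·N_c·s_c = 5 × 41.1 × 1.13 = 232.21 kPa; surcharge term q·N_q = 38.94 × 28.4 = 1105.9 kPa; self-weight term 0.5·γ·B·N_γ·s_γ = 0.5 × 17.7 × 2.95 × 27.4 × 0.87 = 622.35 kPa.
q_ult = 232.21 + 1105.9 + 622.35 = 1960.5 kPa.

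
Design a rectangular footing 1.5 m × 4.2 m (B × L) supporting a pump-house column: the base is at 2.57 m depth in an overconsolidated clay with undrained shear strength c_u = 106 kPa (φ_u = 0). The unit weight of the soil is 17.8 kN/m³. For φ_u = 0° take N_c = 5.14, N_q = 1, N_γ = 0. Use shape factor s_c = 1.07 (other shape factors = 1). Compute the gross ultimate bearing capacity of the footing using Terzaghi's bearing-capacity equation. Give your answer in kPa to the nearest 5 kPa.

q_ult ≈ 630 kPa

Overburden at base level: q = 17.8 × 2.57 = 45.746 kPa.
Cohesion term c·N_c·s_c = 106 × 5.14 × 1.07 = 582.98 kPa; surcharge term q·N_q = 45.746 × 1 = 45.746 kPa.
q_ult = 582.98 + 45.746 = 628.72 kPa.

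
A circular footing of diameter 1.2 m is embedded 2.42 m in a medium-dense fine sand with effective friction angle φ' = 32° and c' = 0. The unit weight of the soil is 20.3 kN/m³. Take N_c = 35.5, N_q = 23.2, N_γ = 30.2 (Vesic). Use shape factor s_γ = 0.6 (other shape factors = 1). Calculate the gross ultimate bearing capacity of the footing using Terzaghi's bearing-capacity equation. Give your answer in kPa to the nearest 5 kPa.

Overburden at base level: q = 20.3 × 2.42 = 49.126 kPa.
Surcharge term q·N_q = 49.126 × 23.2 = 1139.7 kPa; self-weight term 0.5·γ·B·N_γ·s_γ = 0.5 × 20.3 × 1.2 × 30.2 × 0.6 = 220.7 kPa.
q_ult = 1139.7 + 220.7 = 1360.4 kPa.

q_ult ≈ 1360 kPa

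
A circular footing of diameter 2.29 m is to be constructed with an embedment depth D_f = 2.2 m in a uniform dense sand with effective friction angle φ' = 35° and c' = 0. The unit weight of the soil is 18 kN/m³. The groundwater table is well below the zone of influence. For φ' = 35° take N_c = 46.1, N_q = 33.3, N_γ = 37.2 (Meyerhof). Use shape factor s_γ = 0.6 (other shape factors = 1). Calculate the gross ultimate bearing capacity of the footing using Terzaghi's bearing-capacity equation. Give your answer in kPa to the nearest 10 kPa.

Overburden at base level: q = 18 × 2.2 = 39.6 kPa.
Surcharge term q·N_q = 39.6 × 33.3 = 1318.7 kPa; self-weight term 0.5·γ·B·N_γ·s_γ = 0.5 × 18 × 2.29 × 37.2 × 0.6 = 460.02 kPa.
q_ult = 1318.7 + 460.02 = 1778.7 kPa.

q_ult ≈ 1780 kPa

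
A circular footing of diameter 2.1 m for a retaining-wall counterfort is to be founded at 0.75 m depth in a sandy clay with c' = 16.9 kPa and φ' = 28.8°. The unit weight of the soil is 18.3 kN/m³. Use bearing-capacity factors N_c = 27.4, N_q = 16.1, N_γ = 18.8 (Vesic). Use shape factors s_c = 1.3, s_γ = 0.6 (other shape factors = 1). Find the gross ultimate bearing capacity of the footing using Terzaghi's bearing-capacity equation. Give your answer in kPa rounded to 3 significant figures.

q_ult ≈ 1040 kPa

Effective surcharge at the founding depth q = γ·D_f = 18.3 × 0.75 = 13.725 kPa.
q_ult = c·N_c·s_c + q·N_q + 0.5·γ·B·N_γ·s_γ
     = 16.9 × 27.4 × 1.3 + 13.725 × 16.1 + 0.5 × 18.3 × 2.1 × 18.8 × 0.6
     = 601.98 + 220.97 + 216.75 = 1039.7 kPa.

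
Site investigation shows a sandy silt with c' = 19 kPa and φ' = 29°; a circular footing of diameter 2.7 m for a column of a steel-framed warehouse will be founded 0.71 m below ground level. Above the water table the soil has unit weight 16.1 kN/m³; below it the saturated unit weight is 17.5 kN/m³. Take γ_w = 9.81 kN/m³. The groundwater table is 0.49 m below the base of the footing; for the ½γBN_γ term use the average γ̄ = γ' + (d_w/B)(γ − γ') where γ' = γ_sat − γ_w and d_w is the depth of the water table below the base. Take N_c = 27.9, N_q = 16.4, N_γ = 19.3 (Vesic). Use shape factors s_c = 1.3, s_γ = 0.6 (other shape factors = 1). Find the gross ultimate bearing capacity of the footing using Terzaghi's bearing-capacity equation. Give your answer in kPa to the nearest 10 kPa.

Overburden at base level: q = 16.1 × 0.71 = 11.431 kPa.
The water table is 0.49 m below the base (< B = 2.7 m), so the ½γBN_γ term uses γ̄ = γ' + (d_w/B)(γ − γ') = 7.69 + (0.49/2.7)(16.1 − 7.69) = 9.2163 kN/m³.
Cohesion term c·N_c·s_c = 19 × 27.9 × 1.3 = 689.13 kPa; surcharge term q·N_q = 11.431 × 16.4 = 187.47 kPa; self-weight term 0.5·γ·B·N_γ·s_γ = 0.5 × 9.2163 × 2.7 × 19.3 × 0.6 = 144.08 kPa.
q_ult = 689.13 + 187.47 + 144.08 = 1020.7 kPa.

q_ult ≈ 1020 kPa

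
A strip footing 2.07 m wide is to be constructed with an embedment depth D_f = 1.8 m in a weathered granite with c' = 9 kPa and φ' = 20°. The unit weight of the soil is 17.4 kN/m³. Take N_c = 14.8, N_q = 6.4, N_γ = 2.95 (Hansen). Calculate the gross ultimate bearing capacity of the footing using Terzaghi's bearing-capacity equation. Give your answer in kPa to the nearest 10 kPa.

Effective surcharge at the founding depth q = γ·D_f = 17.4 × 1.8 = 31.32 kPa.
q_ult = c·N_c + q·N_q + 0.5·γ·B·N_γ
     = 9 × 14.8 + 31.32 × 6.4 + 0.5 × 17.4 × 2.07 × 2.95
     = 133.2 + 200.45 + 53.127 = 386.77 kPa.

q_ult ≈ 390 kPa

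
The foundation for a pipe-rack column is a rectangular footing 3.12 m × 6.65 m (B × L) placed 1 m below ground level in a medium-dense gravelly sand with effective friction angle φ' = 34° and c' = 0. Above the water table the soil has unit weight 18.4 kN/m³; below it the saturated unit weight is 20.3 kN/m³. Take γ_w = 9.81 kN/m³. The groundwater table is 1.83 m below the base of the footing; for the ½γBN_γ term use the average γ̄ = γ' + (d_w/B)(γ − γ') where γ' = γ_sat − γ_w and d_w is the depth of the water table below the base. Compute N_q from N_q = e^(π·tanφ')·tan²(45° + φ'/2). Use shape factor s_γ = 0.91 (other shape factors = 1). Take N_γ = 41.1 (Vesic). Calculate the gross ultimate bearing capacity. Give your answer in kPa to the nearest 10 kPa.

tan34° = 0.6745, so N_q = e^(π×0.6745)·tan²(62°) = 8.323 × 3.537 = 29.44.
Effective surcharge at the founding depth q = γ·D_f = 18.4 × 1 = 18.4 kPa.
With d_w = 1.83 m < B, γ̄ = 10.49 + (1.83/3.12) × (18.4 − 10.49) = 15.13 kN/m³.
q_ult = q·N_q + 0.5·γ·B·N_γ·s_γ
     = 18.4 × 29.44 + 0.5 × 15.13 × 3.12 × 41.1 × 0.91
     = 541.69 + 882.74 = 1424.4 kPa.

q_ult ≈ 1420 kPa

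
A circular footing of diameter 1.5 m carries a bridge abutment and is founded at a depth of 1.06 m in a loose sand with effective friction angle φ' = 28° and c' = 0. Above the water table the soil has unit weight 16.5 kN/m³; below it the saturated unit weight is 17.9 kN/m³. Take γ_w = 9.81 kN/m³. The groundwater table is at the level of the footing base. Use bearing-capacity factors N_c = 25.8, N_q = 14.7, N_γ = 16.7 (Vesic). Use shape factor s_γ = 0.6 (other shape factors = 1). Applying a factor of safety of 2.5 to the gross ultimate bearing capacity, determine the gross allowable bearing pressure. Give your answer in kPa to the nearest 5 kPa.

Overburden at base level: q = 16.5 × 1.06 = 17.49 kPa.
Below the base the soil is submerged, so the ½γBN_γ term uses γ' = 17.9 − 9.81 = 8.09 kN/m³.
Surcharge term q·N_q = 17.49 × 14.7 = 257.1 kPa; self-weight term 0.5·γ·B·N_γ·s_γ = 0.5 × 8.09 × 1.5 × 16.7 × 0.6 = 60.796 kPa.
q_ult = 257.1 + 60.796 = 317.9 kPa.
q_all = q_ult / FS = 317.9 / 2.5 = 127.16 kPa.

q_all ≈ 125 kPa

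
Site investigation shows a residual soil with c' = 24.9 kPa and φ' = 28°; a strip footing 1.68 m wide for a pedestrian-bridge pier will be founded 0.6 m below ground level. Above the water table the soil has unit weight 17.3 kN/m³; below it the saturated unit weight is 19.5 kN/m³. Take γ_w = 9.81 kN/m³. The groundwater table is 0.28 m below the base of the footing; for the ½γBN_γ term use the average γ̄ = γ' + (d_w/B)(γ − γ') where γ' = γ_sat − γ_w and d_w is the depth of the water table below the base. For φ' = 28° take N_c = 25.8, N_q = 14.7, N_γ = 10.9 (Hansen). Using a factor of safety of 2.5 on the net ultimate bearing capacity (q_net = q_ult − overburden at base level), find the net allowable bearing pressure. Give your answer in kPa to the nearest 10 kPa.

q = γ·D_f = 17.3 × 0.6 = 10.38 kPa.
γ' = 9.69 kN/m³; averaging over the depth B below the base, γ̄ = γ' + (d_w/B)(γ − γ') = 10.958 kN/m³.
c·N_c = 24.9 × 25.8 = 642.42 kPa
q·N_q = 10.38 × 14.7 = 152.59 kPa
0.5·γ·B·N_γ = 0.5 × 10.958 × 1.68 × 10.9 = 100.33 kPa
q_ult = 642.42 + 152.59 + 100.33 = 895.34 kPa.
q_net = 895.34 − 10.38 = 884.96 kPa.
q_all(net) = 884.96 / 2.5 = 353.98 kPa.

q_all(net) ≈ 350 kPa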